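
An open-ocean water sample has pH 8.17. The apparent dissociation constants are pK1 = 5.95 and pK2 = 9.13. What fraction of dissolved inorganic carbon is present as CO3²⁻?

α₂ = 1 / (1 + [H⁺]/K2 + [H⁺]²/(K1K2)) = 1 / (1 + 10^+0.96 + 10^-1.26)
   = 1 / (1 + 9.1201 + 0.054954) = 1/10.175 = 0.09828

α₂ = 0.0983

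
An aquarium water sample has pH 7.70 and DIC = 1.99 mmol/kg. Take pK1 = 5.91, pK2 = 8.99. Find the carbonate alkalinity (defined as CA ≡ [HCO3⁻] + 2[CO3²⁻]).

CA = 2.06 mmol/kg

CA = [HCO3⁻] + 2[CO3²⁻] = (α₁ + 2α₂)·DIC
At pH 7.70: [H⁺]/K1 = 10^-1.79 = 0.016218, K2/[H⁺] = 10^-1.29 = 0.051286
α₁ = 1/(1 + 0.016218 + 0.051286) = 1/1.0675 = 0.9368; α₂ = α₁·K2/[H⁺] = 0.04804
α₁ + 2α₂ = 1.0329
CA = 1.0329 × 1.99 = 2.06 mmol/kg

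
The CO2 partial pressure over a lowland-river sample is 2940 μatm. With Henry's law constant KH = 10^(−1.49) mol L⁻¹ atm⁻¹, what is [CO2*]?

[CO2*] = 95.1 μmol/L

KH = 10^(−1.49) = 3.236×10^-2 mol L⁻¹ atm⁻¹
[CO2*] = KH · pCO2 = 3.236×10^-2 × 2940×10^-6 atm = 9.51×10^-5 mol/L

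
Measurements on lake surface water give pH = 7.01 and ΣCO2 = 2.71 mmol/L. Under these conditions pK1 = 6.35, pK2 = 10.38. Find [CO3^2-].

[CO3²⁻] = 0.948 μmol/L

α₂ = 1 / (1 + [H⁺]/K2 + [H⁺]²/(K1K2)) = 1 / (1 + 10^+3.37 + 10^+2.71)
   = 1 / (1 + 2344.2 + 512.86) = 1/2858.1 = 0.0003499
[CO3²⁻] = α₂ × DIC = 0.0003499 × 2.71 = 0.000948 mmol/L = 0.948 μmol/L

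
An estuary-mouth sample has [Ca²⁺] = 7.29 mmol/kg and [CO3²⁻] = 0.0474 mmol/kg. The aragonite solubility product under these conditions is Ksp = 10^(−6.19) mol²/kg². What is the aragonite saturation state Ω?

Ksp = 10^(−6.19) = 6.457×10^-7
Ω = [Ca²⁺][CO3²⁻]/Ksp = (7.29×10^-3)(0.0474×10^-3) / 6.457×10^-7 = 0.535

Ω = 0.535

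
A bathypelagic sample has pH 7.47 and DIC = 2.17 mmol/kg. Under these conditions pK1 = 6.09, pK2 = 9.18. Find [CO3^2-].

α₂ = 1 / (1 + [H⁺]/K2 + [H⁺]²/(K1K2)) = 1 / (1 + 10^+1.71 + 10^+0.33)
   = 1 / (1 + 51.286 + 2.1380) = 1/54.424 = 0.01837
[CO3²⁻] = α₂ × DIC = 0.01837 × 2.17 = 0.0399 mmol/kg

[CO3²⁻] = 0.0399 mmol/kg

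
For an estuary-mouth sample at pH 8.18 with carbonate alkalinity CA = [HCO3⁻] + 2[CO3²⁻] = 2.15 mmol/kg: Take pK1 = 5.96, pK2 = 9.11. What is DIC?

CA = [HCO3⁻] + 2[CO3²⁻] = (α₁ + 2α₂)·DIC
At pH 8.18: [H⁺]/K1 = 10^-2.22 = 0.0060256, K2/[H⁺] = 10^-0.93 = 0.11749
α₁ = 1/(1 + 0.0060256 + 0.11749) = 1/1.1235 = 0.8901; α₂ = α₁·K2/[H⁺] = 0.1046
α₁ + 2α₂ = 1.0992
DIC = CA / (α₁ + 2α₂) = 2.15 / 1.0992 = 1.96 mmol/kg

DIC = 1.96 mmol/kg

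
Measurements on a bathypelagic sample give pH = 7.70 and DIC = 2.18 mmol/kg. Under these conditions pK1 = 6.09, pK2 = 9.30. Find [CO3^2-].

α₂ = 1 / (1 + [H⁺]/K2 + [H⁺]²/(K1K2)) = 1 / (1 + 10^+1.60 + 10^-0.01)
   = 1 / (1 + 39.811 + 0.97724) = 1/41.788 = 0.02393
[CO3²⁻] = α₂ × DIC = 0.02393 × 2.18 = 0.0522 mmol/kg

[CO3²⁻] = 0.0522 mmol/kg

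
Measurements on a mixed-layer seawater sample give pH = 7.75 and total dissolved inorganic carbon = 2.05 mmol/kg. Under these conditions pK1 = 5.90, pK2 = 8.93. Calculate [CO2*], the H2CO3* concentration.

α₀ = 1 / (1 + K1/[H⁺] + K1K2/[H⁺]²) = 1 / (1 + 10^+1.85 + 10^+0.67)
   = 1 / (1 + 70.795 + 4.6774) = 1/76.472 = 0.01308
[CO2*] = α₀ × DIC = 0.01308 × 2.05 = 0.0268 mmol/kg

[CO2*] = 0.0268 mmol/kg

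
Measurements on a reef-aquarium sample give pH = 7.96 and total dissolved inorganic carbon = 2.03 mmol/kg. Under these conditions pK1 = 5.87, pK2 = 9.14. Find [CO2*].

α₀ = 1 / (1 + K1/[H⁺] + K1K2/[H⁺]²) = 1 / (1 + 10^+2.09 + 10^+0.91)
   = 1 / (1 + 123.03 + 8.1283) = 1/132.16 = 0.007567
[CO2*] = α₀ × DIC = 0.007567 × 2.03 = 0.0154 mmol/kg = 15.4 μmol/kg

[CO2*] = 15.4 μmol/kg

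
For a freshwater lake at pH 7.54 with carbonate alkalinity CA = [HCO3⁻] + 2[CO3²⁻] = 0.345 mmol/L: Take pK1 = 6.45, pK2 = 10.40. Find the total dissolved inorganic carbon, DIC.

CA = [HCO3⁻] + 2[CO3²⁻] = (α₁ + 2α₂)·DIC
At pH 7.54: [H⁺]/K1 = 10^-1.09 = 0.081283, K2/[H⁺] = 10^-2.86 = 0.0013804
α₁ = 1/(1 + 0.081283 + 0.0013804) = 1/1.0827 = 0.9236; α₂ = α₁·K2/[H⁺] = 0.001275
α₁ + 2α₂ = 0.9262
DIC = CA / (α₁ + 2α₂) = 0.345 / 0.9262 = 0.372 mmol/L

DIC = 0.372 mmol/L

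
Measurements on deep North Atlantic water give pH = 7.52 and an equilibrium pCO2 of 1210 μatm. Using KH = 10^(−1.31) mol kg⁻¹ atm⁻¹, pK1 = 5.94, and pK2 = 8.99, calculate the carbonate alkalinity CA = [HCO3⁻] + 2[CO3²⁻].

[CO2*] = KH · pCO2 = 10^(−1.31) × 1210×10^-6 = 5.926×10^-5 mol/kg
α₀ = 1/(1 + K1/[H⁺] + K1K2/[H⁺]²) = 1/(1 + 10^+1.58 + 10^+0.11) = 0.02481
DIC = [CO2*]/α₀ = 5.926×10^-5 / 0.02481 = 2.389 mmol/kg
CA = (α₁ + 2α₂)·DIC = (0.9432 + 2×0.03196) × 2.389 = 2.41 mmol/kg

CA = 2.41 mmol/kg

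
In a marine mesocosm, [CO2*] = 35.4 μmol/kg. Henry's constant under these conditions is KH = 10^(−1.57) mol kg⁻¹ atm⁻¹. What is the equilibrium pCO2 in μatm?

KH = 10^(−1.57) = 2.692×10^-2 mol kg⁻¹ atm⁻¹
pCO2 = [CO2*]/KH = 35.4×10^-6 / 2.692×10^-2 = 1.32×10^-3 atm = 1320 μatm

pCO2 = 1320 μatm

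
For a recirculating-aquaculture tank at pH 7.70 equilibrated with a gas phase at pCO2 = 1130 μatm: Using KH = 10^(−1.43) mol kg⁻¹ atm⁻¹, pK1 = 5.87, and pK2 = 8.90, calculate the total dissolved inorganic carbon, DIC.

[CO2*] = KH · pCO2 = 10^(−1.43) × 1130×10^-6 = 4.198×10^-5 mol/kg
α₀ = 1/(1 + K1/[H⁺] + K1K2/[H⁺]²) = 1/(1 + 10^+1.83 + 10^+0.63) = 0.01372
DIC = [CO2*]/α₀ = 4.198×10^-5 / 0.01372 = 3.06 mmol/kg

DIC = 3.06 mmol/kg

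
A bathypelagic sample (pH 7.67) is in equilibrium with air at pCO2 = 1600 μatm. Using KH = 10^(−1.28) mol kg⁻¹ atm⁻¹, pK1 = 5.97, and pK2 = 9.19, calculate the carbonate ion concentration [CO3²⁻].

[CO2*] = KH · pCO2 = 10^(−1.28) × 1600×10^-6 = 8.397×10^-5 mol/kg
α₀ = 1/(1 + K1/[H⁺] + K1K2/[H⁺]²) = 1/(1 + 10^+1.70 + 10^+0.18) = 0.01900
DIC = [CO2*]/α₀ = 8.397×10^-5 / 0.01900 = 4.419 mmol/kg
[CO3²⁻] = α₂·DIC; α₂ = 0.02876, so [CO3²⁻] = 0.02876 × 4.419 = 0.127 mmol/kg

[CO3²⁻] = 0.127 mmol/kg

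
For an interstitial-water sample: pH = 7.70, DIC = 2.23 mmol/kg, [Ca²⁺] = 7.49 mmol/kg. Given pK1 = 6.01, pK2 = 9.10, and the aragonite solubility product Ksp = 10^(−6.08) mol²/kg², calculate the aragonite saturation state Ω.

Ω = 0.754

α₂ = 1 / (1 + [H⁺]/K2 + [H⁺]²/(K1K2)) = 1 / (1 + 10^+1.40 + 10^-0.29)
   = 1 / (1 + 25.119 + 0.51286) = 1/26.632 = 0.03755
[CO3²⁻] = α₂ × DIC = 0.03755 × 2.23 = 0.08373 mmol/kg
Ksp = 10^(−6.08) = 8.318×10^-7
Ω = [Ca²⁺][CO3²⁻]/Ksp = (7.49×10^-3)(8.373×10^-5) / 8.318×10^-7 = 0.754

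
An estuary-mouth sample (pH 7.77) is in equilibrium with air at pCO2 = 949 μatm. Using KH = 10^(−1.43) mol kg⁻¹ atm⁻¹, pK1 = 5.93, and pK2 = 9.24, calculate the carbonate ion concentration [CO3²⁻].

[CO3²⁻] = 0.0827 mmol/kg

[CO2*] = KH · pCO2 = 10^(−1.43) × 949×10^-6 = 3.526×10^-5 mol/kg
α₀ = 1/(1 + K1/[H⁺] + K1K2/[H⁺]²) = 1/(1 + 10^+1.84 + 10^+0.37) = 0.01379
DIC = [CO2*]/α₀ = 3.526×10^-5 / 0.01379 = 2.557 mmol/kg
[CO3²⁻] = α₂·DIC; α₂ = 0.03232, so [CO3²⁻] = 0.03232 × 2.557 = 0.0827 mmol/kg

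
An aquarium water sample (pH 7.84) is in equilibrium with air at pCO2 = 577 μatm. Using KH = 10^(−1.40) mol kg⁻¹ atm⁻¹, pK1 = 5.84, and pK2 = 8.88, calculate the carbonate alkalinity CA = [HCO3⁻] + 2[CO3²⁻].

[CO2*] = KH · pCO2 = 10^(−1.40) × 577×10^-6 = 2.297×10^-5 mol/kg
α₀ = 1/(1 + K1/[H⁺] + K1K2/[H⁺]²) = 1/(1 + 10^+2.00 + 10^+0.96) = 0.009081
DIC = [CO2*]/α₀ = 2.297×10^-5 / 0.009081 = 2.530 mmol/kg
CA = (α₁ + 2α₂)·DIC = (0.9081 + 2×0.08282) × 2.530 = 2.72 mmol/kg

CA = 2.72 mmol/kg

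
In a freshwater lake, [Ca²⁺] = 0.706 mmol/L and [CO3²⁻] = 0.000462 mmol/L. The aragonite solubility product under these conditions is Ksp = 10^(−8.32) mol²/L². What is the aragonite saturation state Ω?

Ksp = 10^(−8.32) = 4.786×10^-9
Ω = [Ca²⁺][CO3²⁻]/Ksp = (0.706×10^-3)(0.000462×10^-3) / 4.786×10^-9 = 0.0681

Ω = 0.0681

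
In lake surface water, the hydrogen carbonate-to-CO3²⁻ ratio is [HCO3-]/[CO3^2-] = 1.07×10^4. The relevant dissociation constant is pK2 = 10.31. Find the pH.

pH = 6.28

From K2 = [H⁺][CO3^2-]/[HCO3-]:  pH = pK2 − log₁₀([HCO3-]/[CO3^2-])
log₁₀(1.07×10^4) = +4.029
pH = 10.31 − (+4.029) = 6.28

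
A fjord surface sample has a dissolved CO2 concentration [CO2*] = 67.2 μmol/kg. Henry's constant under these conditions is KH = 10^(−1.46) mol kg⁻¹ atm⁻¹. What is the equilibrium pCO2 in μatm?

pCO2 = 1940 μatm

KH = 10^(−1.46) = 3.467×10^-2 mol kg⁻¹ atm⁻¹
pCO2 = [CO2*]/KH = 67.2×10^-6 / 3.467×10^-2 = 1.94×10^-3 atm = 1940 μatm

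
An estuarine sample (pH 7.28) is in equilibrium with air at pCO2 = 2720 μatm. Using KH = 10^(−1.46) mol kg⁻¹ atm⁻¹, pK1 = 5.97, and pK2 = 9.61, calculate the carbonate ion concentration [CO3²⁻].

[CO2*] = KH · pCO2 = 10^(−1.46) × 2720×10^-6 = 9.431×10^-5 mol/kg
α₀ = 1/(1 + K1/[H⁺] + K1K2/[H⁺]²) = 1/(1 + 10^+1.31 + 10^-1.02) = 0.04648
DIC = [CO2*]/α₀ = 9.431×10^-5 / 0.04648 = 2.029 mmol/kg
[CO3²⁻] = α₂·DIC; α₂ = 0.004439, so [CO3²⁻] = 0.004439 × 2.029 = 0.00901 mmol/kg = 9.01 μmol/kg

[CO3²⁻] = 9.01 μmol/kg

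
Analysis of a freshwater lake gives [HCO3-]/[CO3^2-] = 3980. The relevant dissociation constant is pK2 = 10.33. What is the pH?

From K2 = [H⁺][CO3^2-]/[HCO3-]:  pH = pK2 − log₁₀([HCO3-]/[CO3^2-])
log₁₀(3980) = +3.600
pH = 10.33 − (+3.600) = 6.73

pH = 6.73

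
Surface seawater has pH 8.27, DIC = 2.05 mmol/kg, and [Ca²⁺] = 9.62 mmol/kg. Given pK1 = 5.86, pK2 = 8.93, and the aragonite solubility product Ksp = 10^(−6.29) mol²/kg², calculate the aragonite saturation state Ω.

α₂ = 1 / (1 + [H⁺]/K2 + [H⁺]²/(K1K2)) = 1 / (1 + 10^+0.66 + 10^-1.75)
   = 1 / (1 + 4.5709 + 0.017783) = 1/5.5887 = 0.1789
[CO3²⁻] = α₂ × DIC = 0.1789 × 2.05 = 0.3668 mmol/kg
Ksp = 10^(−6.29) = 5.129×10^-7
Ω = [Ca²⁺][CO3²⁻]/Ksp = (9.62×10^-3)(3.668×10^-4) / 5.129×10^-7 = 6.88

Ω = 6.88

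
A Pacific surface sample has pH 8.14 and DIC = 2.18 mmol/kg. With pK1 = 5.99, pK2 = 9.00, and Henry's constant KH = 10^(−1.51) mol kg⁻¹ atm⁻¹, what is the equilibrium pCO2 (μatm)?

α₀ = 1 / (1 + K1/[H⁺] + K1K2/[H⁺]²) = 1 / (1 + 10^+2.15 + 10^+1.29)
   = 1 / (1 + 141.25 + 19.498) = 1/161.75 = 0.006182
[CO2*] = α₀ × DIC = 0.006182 × 2.18 = 0.01348 mmol/kg = 13.48 μmol/kg
pCO2 = [CO2*]/KH = 1.348×10^-5 / 3.090×10^-2 = 436 μatm

pCO2 = 436 μatm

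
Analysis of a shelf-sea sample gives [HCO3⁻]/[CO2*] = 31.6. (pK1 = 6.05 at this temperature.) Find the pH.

From K1 = [H⁺][HCO3⁻]/[CO2*]:  pH = pK1 + log₁₀([HCO3⁻]/[CO2*])
log₁₀(31.6) = +1.500
pH = 6.05 + (+1.500) = 7.55

pH = 7.55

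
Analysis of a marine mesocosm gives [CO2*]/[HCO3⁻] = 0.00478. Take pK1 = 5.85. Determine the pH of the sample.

pH = 8.17

From K1 = [H⁺][HCO3⁻]/[CO2*]:  pH = pK1 − log₁₀([CO2*]/[HCO3⁻])
log₁₀(0.00478) = -2.321
pH = 5.85 − (-2.321) = 8.17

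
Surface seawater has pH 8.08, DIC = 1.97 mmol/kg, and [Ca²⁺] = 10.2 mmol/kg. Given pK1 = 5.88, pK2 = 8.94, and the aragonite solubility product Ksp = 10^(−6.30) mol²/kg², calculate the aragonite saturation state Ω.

α₂ = 1 / (1 + [H⁺]/K2 + [H⁺]²/(K1K2)) = 1 / (1 + 10^+0.86 + 10^-1.34)
   = 1 / (1 + 7.2444 + 0.045709) = 1/8.2901 = 0.1206
[CO3²⁻] = α₂ × DIC = 0.1206 × 1.97 = 0.2376 mmol/kg
Ksp = 10^(−6.30) = 5.012×10^-7
Ω = [Ca²⁺][CO3²⁻]/Ksp = (10.2×10^-3)(2.376×10^-4) / 5.012×10^-7 = 4.84

Ω = 4.84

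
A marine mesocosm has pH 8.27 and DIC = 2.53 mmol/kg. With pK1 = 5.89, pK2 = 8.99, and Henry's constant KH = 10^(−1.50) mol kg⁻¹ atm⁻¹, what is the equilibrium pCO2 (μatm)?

α₀ = 1 / (1 + K1/[H⁺] + K1K2/[H⁺]²) = 1 / (1 + 10^+2.38 + 10^+1.66)
   = 1 / (1 + 239.88 + 45.709) = 1/286.59 = 0.003489
[CO2*] = α₀ × DIC = 0.003489 × 2.53 = 0.008828 mmol/kg = 8.828 μmol/kg
pCO2 = [CO2*]/KH = 8.828×10^-6 / 3.162×10^-2 = 279 μatm

pCO2 = 279 μatm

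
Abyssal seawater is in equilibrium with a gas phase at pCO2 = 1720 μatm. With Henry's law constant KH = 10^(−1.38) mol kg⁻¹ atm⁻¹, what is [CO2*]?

[CO2*] = 71.7 μmol/kg

KH = 10^(−1.38) = 4.169×10^-2 mol kg⁻¹ atm⁻¹
[CO2*] = KH · pCO2 = 4.169×10^-2 × 1720×10^-6 atm = 7.17×10^-5 mol/kg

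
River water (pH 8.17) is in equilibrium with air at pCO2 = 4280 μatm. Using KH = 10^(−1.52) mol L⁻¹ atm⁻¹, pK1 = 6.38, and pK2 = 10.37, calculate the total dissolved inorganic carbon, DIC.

[CO2*] = KH · pCO2 = 10^(−1.52) × 4280×10^-6 = 1.293×10^-4 mol/L
α₀ = 1/(1 + K1/[H⁺] + K1K2/[H⁺]²) = 1/(1 + 10^+1.79 + 10^-0.41) = 0.01586
DIC = [CO2*]/α₀ = 1.293×10^-4 / 0.01586 = 8.15 mmol/L

DIC = 8.15 mmol/L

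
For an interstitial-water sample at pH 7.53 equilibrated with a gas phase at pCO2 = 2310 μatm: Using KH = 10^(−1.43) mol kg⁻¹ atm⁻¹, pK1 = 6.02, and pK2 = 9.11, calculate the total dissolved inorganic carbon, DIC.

[CO2*] = KH · pCO2 = 10^(−1.43) × 2310×10^-6 = 8.582×10^-5 mol/kg
α₀ = 1/(1 + K1/[H⁺] + K1K2/[H⁺]²) = 1/(1 + 10^+1.51 + 10^-0.07) = 0.02923
DIC = [CO2*]/α₀ = 8.582×10^-5 / 0.02923 = 2.94 mmol/kg

DIC = 2.94 mmol/kg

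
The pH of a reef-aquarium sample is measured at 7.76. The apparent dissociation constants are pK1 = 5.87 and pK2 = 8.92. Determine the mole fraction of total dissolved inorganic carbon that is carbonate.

α₂ = 0.0639

α₂ = 1 / (1 + [H⁺]/K2 + [H⁺]²/(K1K2)) = 1 / (1 + 10^+1.16 + 10^-0.73)
   = 1 / (1 + 14.454 + 0.18621) = 1/15.641 = 0.06394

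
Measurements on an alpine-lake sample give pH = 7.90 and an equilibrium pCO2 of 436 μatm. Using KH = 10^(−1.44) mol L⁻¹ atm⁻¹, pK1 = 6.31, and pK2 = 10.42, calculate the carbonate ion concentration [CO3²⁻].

[CO2*] = KH · pCO2 = 10^(−1.44) × 436×10^-6 = 1.583×10^-5 mol/L
α₀ = 1/(1 + K1/[H⁺] + K1K2/[H⁺]²) = 1/(1 + 10^+1.59 + 10^-0.93) = 0.02499
DIC = [CO2*]/α₀ = 1.583×10^-5 / 0.02499 = 0.6336 mmol/L
[CO3²⁻] = α₂·DIC; α₂ = 0.002936, so [CO3²⁻] = 0.002936 × 0.6336 = 0.00186 mmol/L = 1.86 μmol/L

[CO3²⁻] = 1.86 μmol/L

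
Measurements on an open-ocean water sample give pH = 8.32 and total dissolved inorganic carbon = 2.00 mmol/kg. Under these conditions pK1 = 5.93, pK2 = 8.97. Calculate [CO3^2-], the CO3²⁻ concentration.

[CO3²⁻] = 0.365 mmol/kg

α₂ = 1 / (1 + [H⁺]/K2 + [H⁺]²/(K1K2)) = 1 / (1 + 10^+0.65 + 10^-1.74)
   = 1 / (1 + 4.4668 + 0.018197) = 1/5.4850 = 0.1823
[CO3²⁻] = α₂ × DIC = 0.1823 × 2.00 = 0.365 mmol/kg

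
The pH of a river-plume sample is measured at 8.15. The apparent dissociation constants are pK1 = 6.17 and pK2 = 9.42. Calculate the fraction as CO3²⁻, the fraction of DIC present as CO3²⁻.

α₂ = 1 / (1 + [H⁺]/K2 + [H⁺]²/(K1K2)) = 1 / (1 + 10^+1.27 + 10^-0.71)
   = 1 / (1 + 18.621 + 0.19498) = 1/19.816 = 0.05046

α₂ = 0.0505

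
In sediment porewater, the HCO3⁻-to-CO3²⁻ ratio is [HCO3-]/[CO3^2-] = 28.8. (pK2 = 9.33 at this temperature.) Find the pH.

pH = 7.87

From K2 = [H⁺][CO3^2-]/[HCO3-]:  pH = pK2 − log₁₀([HCO3-]/[CO3^2-])
log₁₀(28.8) = +1.459
pH = 9.33 − (+1.459) = 7.87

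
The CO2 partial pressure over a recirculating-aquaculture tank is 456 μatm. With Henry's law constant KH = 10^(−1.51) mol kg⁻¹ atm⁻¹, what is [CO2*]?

KH = 10^(−1.51) = 3.090×10^-2 mol kg⁻¹ atm⁻¹
[CO2*] = KH · pCO2 = 3.090×10^-2 × 456×10^-6 atm = 1.41×10^-5 mol/kg

[CO2*] = 14.1 μmol/kg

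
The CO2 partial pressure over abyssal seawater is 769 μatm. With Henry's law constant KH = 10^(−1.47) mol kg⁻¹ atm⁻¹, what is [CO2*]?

KH = 10^(−1.47) = 3.388×10^-2 mol kg⁻¹ atm⁻¹
[CO2*] = KH · pCO2 = 3.388×10^-2 × 769×10^-6 atm = 2.61×10^-5 mol/kg

[CO2*] = 26.1 μmol/kg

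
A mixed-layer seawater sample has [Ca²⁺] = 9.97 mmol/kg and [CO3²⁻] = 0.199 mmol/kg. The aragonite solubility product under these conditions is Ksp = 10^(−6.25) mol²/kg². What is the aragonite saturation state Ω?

Ω = 3.53

Ksp = 10^(−6.25) = 5.623×10^-7
Ω = [Ca²⁺][CO3²⁻]/Ksp = (9.97×10^-3)(0.199×10^-3) / 5.623×10^-7 = 3.53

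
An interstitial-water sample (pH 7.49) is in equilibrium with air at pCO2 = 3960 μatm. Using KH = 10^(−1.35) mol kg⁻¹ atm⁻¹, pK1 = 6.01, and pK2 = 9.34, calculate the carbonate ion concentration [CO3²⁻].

[CO3²⁻] = 0.0755 mmol/kg

[CO2*] = KH · pCO2 = 10^(−1.35) × 3960×10^-6 = 1.769×10^-4 mol/kg
α₀ = 1/(1 + K1/[H⁺] + K1K2/[H⁺]²) = 1/(1 + 10^+1.48 + 10^-0.37) = 0.03162
DIC = [CO2*]/α₀ = 1.769×10^-4 / 0.03162 = 5.594 mmol/kg
[CO3²⁻] = α₂·DIC; α₂ = 0.01349, so [CO3²⁻] = 0.01349 × 5.594 = 0.0755 mmol/kg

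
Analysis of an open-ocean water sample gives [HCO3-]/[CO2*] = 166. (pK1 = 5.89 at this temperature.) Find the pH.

From K1 = [H⁺][HCO3-]/[CO2*]:  pH = pK1 + log₁₀([HCO3-]/[CO2*])
log₁₀(166) = +2.220
pH = 5.89 + (+2.220) = 8.11

pH = 8.11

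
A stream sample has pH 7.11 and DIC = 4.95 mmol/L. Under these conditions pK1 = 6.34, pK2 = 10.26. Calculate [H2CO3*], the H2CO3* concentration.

α₀ = 1 / (1 + K1/[H⁺] + K1K2/[H⁺]²) = 1 / (1 + 10^+0.77 + 10^-2.38)
   = 1 / (1 + 5.8884 + 0.0041687) = 1/6.8926 = 0.1451
[CO2*] = α₀ × DIC = 0.1451 × 4.95 = 0.718 mmol/L

[CO2*] = 0.718 mmol/L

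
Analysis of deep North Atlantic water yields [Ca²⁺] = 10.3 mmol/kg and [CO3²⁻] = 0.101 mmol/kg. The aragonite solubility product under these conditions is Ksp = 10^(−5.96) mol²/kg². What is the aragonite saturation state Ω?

Ω = 0.949

Ksp = 10^(−5.96) = 1.096×10^-6
Ω = [Ca²⁺][CO3²⁻]/Ksp = (10.3×10^-3)(0.101×10^-3) / 1.096×10^-6 = 0.949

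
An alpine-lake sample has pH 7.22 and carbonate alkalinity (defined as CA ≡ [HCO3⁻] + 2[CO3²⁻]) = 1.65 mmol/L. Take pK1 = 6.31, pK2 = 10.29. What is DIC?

DIC = 1.85 mmol/L

CA = [HCO3⁻] + 2[CO3²⁻] = (α₁ + 2α₂)·DIC
At pH 7.22: [H⁺]/K1 = 10^-0.91 = 0.12303, K2/[H⁺] = 10^-3.07 = 0.00085114
α₁ = 1/(1 + 0.12303 + 0.00085114) = 1/1.1239 = 0.8898; α₂ = α₁·K2/[H⁺] = 0.0007573
α₁ + 2α₂ = 0.8913
DIC = CA / (α₁ + 2α₂) = 1.65 / 0.8913 = 1.85 mmol/L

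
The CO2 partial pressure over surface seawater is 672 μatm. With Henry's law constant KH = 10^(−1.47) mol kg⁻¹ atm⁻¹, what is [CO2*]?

KH = 10^(−1.47) = 3.388×10^-2 mol kg⁻¹ atm⁻¹
[CO2*] = KH · pCO2 = 3.388×10^-2 × 672×10^-6 atm = 2.28×10^-5 mol/kg

[CO2*] = 22.8 μmol/kg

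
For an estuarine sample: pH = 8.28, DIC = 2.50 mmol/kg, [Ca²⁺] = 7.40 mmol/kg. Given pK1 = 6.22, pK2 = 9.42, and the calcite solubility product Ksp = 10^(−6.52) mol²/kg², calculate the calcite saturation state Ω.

Ω = 4.10

α₂ = 1 / (1 + [H⁺]/K2 + [H⁺]²/(K1K2)) = 1 / (1 + 10^+1.14 + 10^-0.92)
   = 1 / (1 + 13.804 + 0.12023) = 1/14.924 = 0.06701
[CO3²⁻] = α₂ × DIC = 0.06701 × 2.50 = 0.1675 mmol/kg
Ksp = 10^(−6.52) = 3.020×10^-7
Ω = [Ca²⁺][CO3²⁻]/Ksp = (7.40×10^-3)(1.675×10^-4) / 3.020×10^-7 = 4.10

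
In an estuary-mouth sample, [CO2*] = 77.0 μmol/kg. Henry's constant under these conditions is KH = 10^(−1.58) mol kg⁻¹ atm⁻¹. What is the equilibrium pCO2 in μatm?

KH = 10^(−1.58) = 2.630×10^-2 mol kg⁻¹ atm⁻¹
pCO2 = [CO2*]/KH = 77.0×10^-6 / 2.630×10^-2 = 2.93×10^-3 atm = 2930 μatm

pCO2 = 2930 μatm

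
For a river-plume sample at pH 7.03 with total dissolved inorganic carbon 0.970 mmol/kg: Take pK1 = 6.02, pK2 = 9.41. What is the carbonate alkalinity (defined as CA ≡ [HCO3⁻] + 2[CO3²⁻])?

CA = 0.888 mmol/kg

CA = [HCO3⁻] + 2[CO3²⁻] = (α₁ + 2α₂)·DIC
At pH 7.03: [H⁺]/K1 = 10^-1.01 = 0.097724, K2/[H⁺] = 10^-2.38 = 0.0041687
α₁ = 1/(1 + 0.097724 + 0.0041687) = 1/1.1019 = 0.9075; α₂ = α₁·K2/[H⁺] = 0.003783
α₁ + 2α₂ = 0.9151
CA = 0.9151 × 0.970 = 0.888 mmol/kg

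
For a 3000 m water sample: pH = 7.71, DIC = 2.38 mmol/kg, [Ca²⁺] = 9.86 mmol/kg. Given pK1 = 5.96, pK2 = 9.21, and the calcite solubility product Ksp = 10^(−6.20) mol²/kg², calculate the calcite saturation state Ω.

α₂ = 1 / (1 + [H⁺]/K2 + [H⁺]²/(K1K2)) = 1 / (1 + 10^+1.50 + 10^-0.25)
   = 1 / (1 + 31.623 + 0.56234) = 1/33.185 = 0.03013
[CO3²⁻] = α₂ × DIC = 0.03013 × 2.38 = 0.07172 mmol/kg
Ksp = 10^(−6.20) = 6.310×10^-7
Ω = [Ca²⁺][CO3²⁻]/Ksp = (9.86×10^-3)(7.172×10^-5) / 6.310×10^-7 = 1.12

Ω = 1.12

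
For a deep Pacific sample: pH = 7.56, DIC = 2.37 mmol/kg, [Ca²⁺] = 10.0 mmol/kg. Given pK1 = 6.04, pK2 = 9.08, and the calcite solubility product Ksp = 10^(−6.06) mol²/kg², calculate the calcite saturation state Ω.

Ω = 0.775

α₂ = 1 / (1 + [H⁺]/K2 + [H⁺]²/(K1K2)) = 1 / (1 + 10^+1.52 + 10^+0.00)
   = 1 / (1 + 33.113 + 1.0000) = 1/35.113 = 0.02848
[CO3²⁻] = α₂ × DIC = 0.02848 × 2.37 = 0.06750 mmol/kg
Ksp = 10^(−6.06) = 8.710×10^-7
Ω = [Ca²⁺][CO3²⁻]/Ksp = (10.0×10^-3)(6.750×10^-5) / 8.710×10^-7 = 0.775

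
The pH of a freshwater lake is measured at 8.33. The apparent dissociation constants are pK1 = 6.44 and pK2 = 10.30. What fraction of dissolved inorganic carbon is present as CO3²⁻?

α₂ = 1 / (1 + [H⁺]/K2 + [H⁺]²/(K1K2)) = 1 / (1 + 10^+1.97 + 10^+0.08)
   = 1 / (1 + 93.325 + 1.2023) = 1/95.528 = 0.01047

α₂ = 0.0105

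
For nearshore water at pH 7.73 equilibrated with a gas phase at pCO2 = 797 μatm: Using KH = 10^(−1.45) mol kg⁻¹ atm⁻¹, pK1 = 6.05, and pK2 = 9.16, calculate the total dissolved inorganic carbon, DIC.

DIC = 1.43 mmol/kg

[CO2*] = KH · pCO2 = 10^(−1.45) × 797×10^-6 = 2.828×10^-5 mol/kg
α₀ = 1/(1 + K1/[H⁺] + K1K2/[H⁺]²) = 1/(1 + 10^+1.68 + 10^+0.25) = 0.01975
DIC = [CO2*]/α₀ = 2.828×10^-5 / 0.01975 = 1.43 mmol/kg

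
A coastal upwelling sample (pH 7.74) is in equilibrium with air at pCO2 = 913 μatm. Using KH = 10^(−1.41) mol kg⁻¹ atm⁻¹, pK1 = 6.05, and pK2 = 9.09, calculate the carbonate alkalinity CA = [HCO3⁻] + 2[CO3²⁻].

[CO2*] = KH · pCO2 = 10^(−1.41) × 913×10^-6 = 3.552×10^-5 mol/kg
α₀ = 1/(1 + K1/[H⁺] + K1K2/[H⁺]²) = 1/(1 + 10^+1.69 + 10^+0.34) = 0.01917
DIC = [CO2*]/α₀ = 3.552×10^-5 / 0.01917 = 1.853 mmol/kg
CA = (α₁ + 2α₂)·DIC = (0.9389 + 2×0.04194) × 1.853 = 1.90 mmol/kg

CA = 1.90 mmol/kg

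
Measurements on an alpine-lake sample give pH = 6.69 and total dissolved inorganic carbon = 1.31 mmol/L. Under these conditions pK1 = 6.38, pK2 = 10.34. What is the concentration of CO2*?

[CO2*] = 0.431 mmol/L

α₀ = 1 / (1 + K1/[H⁺] + K1K2/[H⁺]²) = 1 / (1 + 10^+0.31 + 10^-3.34)
   = 1 / (1 + 2.0417 + 0.00045709) = 1/3.0422 = 0.3287
[CO2*] = α₀ × DIC = 0.3287 × 1.31 = 0.431 mmol/L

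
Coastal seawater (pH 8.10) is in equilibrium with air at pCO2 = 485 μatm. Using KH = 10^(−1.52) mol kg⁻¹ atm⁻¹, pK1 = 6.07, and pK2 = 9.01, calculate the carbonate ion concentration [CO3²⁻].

[CO2*] = KH · pCO2 = 10^(−1.52) × 485×10^-6 = 1.465×10^-5 mol/kg
α₀ = 1/(1 + K1/[H⁺] + K1K2/[H⁺]²) = 1/(1 + 10^+2.03 + 10^+1.12) = 0.008242
DIC = [CO2*]/α₀ = 1.465×10^-5 / 0.008242 = 1.777 mmol/kg
[CO3²⁻] = α₂·DIC; α₂ = 0.1086, so [CO3²⁻] = 0.1086 × 1.777 = 0.193 mmol/kg

[CO3²⁻] = 0.193 mmol/kg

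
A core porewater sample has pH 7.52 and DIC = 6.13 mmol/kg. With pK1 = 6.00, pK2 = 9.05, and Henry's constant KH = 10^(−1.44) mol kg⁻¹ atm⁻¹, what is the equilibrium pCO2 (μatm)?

α₀ = 1 / (1 + K1/[H⁺] + K1K2/[H⁺]²) = 1 / (1 + 10^+1.52 + 10^-0.01)
   = 1 / (1 + 33.113 + 0.97724) = 1/35.090 = 0.02850
[CO2*] = α₀ × DIC = 0.02850 × 6.13 = 0.1747 mmol/kg
pCO2 = [CO2*]/KH = 1.747×10^-4 / 3.631×10^-2 = 4810 μatm

pCO2 = 4810 μatm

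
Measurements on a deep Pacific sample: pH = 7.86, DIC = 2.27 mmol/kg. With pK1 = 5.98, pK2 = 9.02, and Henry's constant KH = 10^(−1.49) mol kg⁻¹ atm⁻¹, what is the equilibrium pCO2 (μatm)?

α₀ = 1 / (1 + K1/[H⁺] + K1K2/[H⁺]²) = 1 / (1 + 10^+1.88 + 10^+0.72)
   = 1 / (1 + 75.858 + 5.2481) = 1/82.106 = 0.01218
[CO2*] = α₀ × DIC = 0.01218 × 2.27 = 0.02765 mmol/kg
pCO2 = [CO2*]/KH = 2.765×10^-5 / 3.236×10^-2 = 854 μatm

pCO2 = 854 μatm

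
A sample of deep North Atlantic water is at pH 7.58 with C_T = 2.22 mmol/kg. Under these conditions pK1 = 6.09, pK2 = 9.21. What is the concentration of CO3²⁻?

α₂ = 1 / (1 + [H⁺]/K2 + [H⁺]²/(K1K2)) = 1 / (1 + 10^+1.63 + 10^+0.14)
   = 1 / (1 + 42.658 + 1.3804) = 1/45.038 = 0.02220
[CO3²⁻] = α₂ × DIC = 0.02220 × 2.22 = 0.0493 mmol/kg

[CO3²⁻] = 0.0493 mmol/kg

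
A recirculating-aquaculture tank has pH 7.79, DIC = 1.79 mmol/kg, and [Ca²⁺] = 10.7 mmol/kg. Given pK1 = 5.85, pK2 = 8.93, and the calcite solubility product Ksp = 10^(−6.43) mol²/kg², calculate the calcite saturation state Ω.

Ω = 3.45

α₂ = 1 / (1 + [H⁺]/K2 + [H⁺]²/(K1K2)) = 1 / (1 + 10^+1.14 + 10^-0.80)
   = 1 / (1 + 13.804 + 0.15849) = 1/14.962 = 0.06683
[CO3²⁻] = α₂ × DIC = 0.06683 × 1.79 = 0.1196 mmol/kg
Ksp = 10^(−6.43) = 3.715×10^-7
Ω = [Ca²⁺][CO3²⁻]/Ksp = (10.7×10^-3)(1.196×10^-4) / 3.715×10^-7 = 3.45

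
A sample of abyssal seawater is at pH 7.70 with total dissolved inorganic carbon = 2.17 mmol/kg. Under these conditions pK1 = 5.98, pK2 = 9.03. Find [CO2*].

α₀ = 1 / (1 + K1/[H⁺] + K1K2/[H⁺]²) = 1 / (1 + 10^+1.72 + 10^+0.39)
   = 1 / (1 + 52.481 + 2.4547) = 1/55.935 = 0.01788
[CO2*] = α₀ × DIC = 0.01788 × 2.17 = 0.0388 mmol/kg

[CO2*] = 0.0388 mmol/kg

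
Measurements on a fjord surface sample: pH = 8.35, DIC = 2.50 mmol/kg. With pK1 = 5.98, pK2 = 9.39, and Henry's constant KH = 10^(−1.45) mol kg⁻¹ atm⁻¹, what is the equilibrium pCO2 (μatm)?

pCO2 = 274 μatm

α₀ = 1 / (1 + K1/[H⁺] + K1K2/[H⁺]²) = 1 / (1 + 10^+2.37 + 10^+1.33)
   = 1 / (1 + 234.42 + 21.380) = 1/256.80 = 0.003894
[CO2*] = α₀ × DIC = 0.003894 × 2.50 = 0.009735 mmol/kg = 9.735 μmol/kg
pCO2 = [CO2*]/KH = 9.735×10^-6 / 3.548×10^-2 = 274 μatm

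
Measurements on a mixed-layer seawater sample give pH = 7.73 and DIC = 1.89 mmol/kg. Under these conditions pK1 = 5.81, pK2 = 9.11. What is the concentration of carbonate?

[CO3²⁻] = 0.0748 mmol/kg

α₂ = 1 / (1 + [H⁺]/K2 + [H⁺]²/(K1K2)) = 1 / (1 + 10^+1.38 + 10^-0.54)
   = 1 / (1 + 23.988 + 0.28840) = 1/25.277 = 0.03956
[CO3²⁻] = α₂ × DIC = 0.03956 × 1.89 = 0.0748 mmol/kg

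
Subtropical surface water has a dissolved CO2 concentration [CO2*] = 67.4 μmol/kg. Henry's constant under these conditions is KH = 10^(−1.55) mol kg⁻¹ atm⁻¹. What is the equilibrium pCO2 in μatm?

pCO2 = 2390 μatm

KH = 10^(−1.55) = 2.818×10^-2 mol kg⁻¹ atm⁻¹
pCO2 = [CO2*]/KH = 67.4×10^-6 / 2.818×10^-2 = 2.39×10^-3 atm = 2390 μatm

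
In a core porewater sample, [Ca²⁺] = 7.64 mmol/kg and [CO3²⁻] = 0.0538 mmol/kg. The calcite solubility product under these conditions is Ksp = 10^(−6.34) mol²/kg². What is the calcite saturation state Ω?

Ω = 0.899

Ksp = 10^(−6.34) = 4.571×10^-7
Ω = [Ca²⁺][CO3²⁻]/Ksp = (7.64×10^-3)(0.0538×10^-3) / 4.571×10^-7 = 0.899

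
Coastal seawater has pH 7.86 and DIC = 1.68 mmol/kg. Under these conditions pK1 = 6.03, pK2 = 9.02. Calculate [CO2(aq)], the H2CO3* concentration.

[CO2*] = 0.0229 mmol/kg

α₀ = 1 / (1 + K1/[H⁺] + K1K2/[H⁺]²) = 1 / (1 + 10^+1.83 + 10^+0.67)
   = 1 / (1 + 67.608 + 4.6774) = 1/73.286 = 0.01365
[CO2*] = α₀ × DIC = 0.01365 × 1.68 = 0.0229 mmol/kg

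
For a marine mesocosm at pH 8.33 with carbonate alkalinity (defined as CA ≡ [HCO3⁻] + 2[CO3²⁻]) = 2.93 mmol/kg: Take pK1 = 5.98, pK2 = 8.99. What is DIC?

DIC = 2.49 mmol/kg

CA = [HCO3⁻] + 2[CO3²⁻] = (α₁ + 2α₂)·DIC
At pH 8.33: [H⁺]/K1 = 10^-2.35 = 0.0044668, K2/[H⁺] = 10^-0.66 = 0.21878
α₁ = 1/(1 + 0.0044668 + 0.21878) = 1/1.2232 = 0.8175; α₂ = α₁·K2/[H⁺] = 0.1788
α₁ + 2α₂ = 1.1752
DIC = CA / (α₁ + 2α₂) = 2.93 / 1.1752 = 2.49 mmol/kg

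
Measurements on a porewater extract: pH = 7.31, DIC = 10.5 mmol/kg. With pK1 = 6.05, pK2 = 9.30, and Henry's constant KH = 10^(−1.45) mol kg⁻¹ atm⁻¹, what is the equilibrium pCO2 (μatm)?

pCO2 = 1.53×10^4 μatm

α₀ = 1 / (1 + K1/[H⁺] + K1K2/[H⁺]²) = 1 / (1 + 10^+1.26 + 10^-0.73)
   = 1 / (1 + 18.197 + 0.18621) = 1/19.383 = 0.05159
[CO2*] = α₀ × DIC = 0.05159 × 10.5 = 0.5417 mmol/kg
pCO2 = [CO2*]/KH = 5.417×10^-4 / 3.548×10^-2 = 1.53×10^4 μatm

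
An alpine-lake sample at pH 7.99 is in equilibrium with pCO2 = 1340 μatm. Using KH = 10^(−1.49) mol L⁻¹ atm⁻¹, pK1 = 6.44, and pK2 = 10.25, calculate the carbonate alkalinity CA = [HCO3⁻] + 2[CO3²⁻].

[CO2*] = KH · pCO2 = 10^(−1.49) × 1340×10^-6 = 4.336×10^-5 mol/L
α₀ = 1/(1 + K1/[H⁺] + K1K2/[H⁺]²) = 1/(1 + 10^+1.55 + 10^-0.71) = 0.02727
DIC = [CO2*]/α₀ = 4.336×10^-5 / 0.02727 = 1.590 mmol/L
CA = (α₁ + 2α₂)·DIC = (0.9674 + 2×0.005316) × 1.590 = 1.56 mmol/L

CA = 1.56 mmol/L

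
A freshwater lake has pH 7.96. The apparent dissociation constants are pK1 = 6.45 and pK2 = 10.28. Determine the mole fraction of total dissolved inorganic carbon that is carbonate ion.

α₂ = 1 / (1 + [H⁺]/K2 + [H⁺]²/(K1K2)) = 1 / (1 + 10^+2.32 + 10^+0.81)
   = 1 / (1 + 208.93 + 6.4565) = 1/216.39 = 0.004621

α₂ = 0.00462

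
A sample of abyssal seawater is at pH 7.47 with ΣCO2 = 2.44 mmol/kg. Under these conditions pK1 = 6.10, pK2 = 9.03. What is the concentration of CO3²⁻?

α₂ = 1 / (1 + [H⁺]/K2 + [H⁺]²/(K1K2)) = 1 / (1 + 10^+1.56 + 10^+0.19)
   = 1 / (1 + 36.308 + 1.5488) = 1/38.857 = 0.02574
[CO3²⁻] = α₂ × DIC = 0.02574 × 2.44 = 0.0628 mmol/kg

[CO3²⁻] = 0.0628 mmol/kg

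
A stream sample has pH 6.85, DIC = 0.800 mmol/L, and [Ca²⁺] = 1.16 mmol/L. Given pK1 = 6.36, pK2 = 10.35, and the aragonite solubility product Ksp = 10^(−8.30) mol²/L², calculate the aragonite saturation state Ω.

α₂ = 1 / (1 + [H⁺]/K2 + [H⁺]²/(K1K2)) = 1 / (1 + 10^+3.50 + 10^+3.01)
   = 1 / (1 + 3162.3 + 1023.3) = 1/4186.6 = 0.0002389
[CO3²⁻] = α₂ × DIC = 0.0002389 × 0.800 = 0.0001911 mmol/L = 0.1911 μmol/L
Ksp = 10^(−8.30) = 5.012×10^-9
Ω = [Ca²⁺][CO3²⁻]/Ksp = (1.16×10^-3)(1.911×10^-7) / 5.012×10^-9 = 0.0442

Ω = 0.0442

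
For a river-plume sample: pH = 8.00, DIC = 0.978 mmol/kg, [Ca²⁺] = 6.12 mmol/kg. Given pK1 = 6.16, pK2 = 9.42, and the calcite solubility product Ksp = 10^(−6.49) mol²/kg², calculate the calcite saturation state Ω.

Ω = 0.668

α₂ = 1 / (1 + [H⁺]/K2 + [H⁺]²/(K1K2)) = 1 / (1 + 10^+1.42 + 10^-0.42)
   = 1 / (1 + 26.303 + 0.38019) = 1/27.683 = 0.03612
[CO3²⁻] = α₂ × DIC = 0.03612 × 0.978 = 0.03533 mmol/kg
Ksp = 10^(−6.49) = 3.236×10^-7
Ω = [Ca²⁺][CO3²⁻]/Ksp = (6.12×10^-3)(3.533×10^-5) / 3.236×10^-7 = 0.668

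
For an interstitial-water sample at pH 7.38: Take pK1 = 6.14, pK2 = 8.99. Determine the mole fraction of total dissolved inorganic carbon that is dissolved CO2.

α₀ = 0.0532

α₀ = 1 / (1 + K1/[H⁺] + K1K2/[H⁺]²) = 1 / (1 + 10^+1.24 + 10^-0.37)
   = 1 / (1 + 17.378 + 0.42658) = 1/18.805 = 0.05318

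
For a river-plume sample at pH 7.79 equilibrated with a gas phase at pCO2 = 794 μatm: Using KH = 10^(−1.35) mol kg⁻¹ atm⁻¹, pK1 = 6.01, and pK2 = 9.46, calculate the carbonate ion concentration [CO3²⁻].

[CO2*] = KH · pCO2 = 10^(−1.35) × 794×10^-6 = 3.547×10^-5 mol/kg
α₀ = 1/(1 + K1/[H⁺] + K1K2/[H⁺]²) = 1/(1 + 10^+1.78 + 10^+0.11) = 0.01599
DIC = [CO2*]/α₀ = 3.547×10^-5 / 0.01599 = 2.218 mmol/kg
[CO3²⁻] = α₂·DIC; α₂ = 0.02060, so [CO3²⁻] = 0.02060 × 2.218 = 0.0457 mmol/kg

[CO3²⁻] = 0.0457 mmol/kg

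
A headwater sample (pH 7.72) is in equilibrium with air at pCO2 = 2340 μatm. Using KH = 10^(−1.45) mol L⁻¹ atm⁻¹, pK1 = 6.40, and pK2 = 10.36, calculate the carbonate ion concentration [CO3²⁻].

[CO3²⁻] = 3.97 μmol/L

[CO2*] = KH · pCO2 = 10^(−1.45) × 2340×10^-6 = 8.303×10^-5 mol/L
α₀ = 1/(1 + K1/[H⁺] + K1K2/[H⁺]²) = 1/(1 + 10^+1.32 + 10^-1.32) = 0.04558
DIC = [CO2*]/α₀ = 8.303×10^-5 / 0.04558 = 1.822 mmol/L
[CO3²⁻] = α₂·DIC; α₂ = 0.002181, so [CO3²⁻] = 0.002181 × 1.822 = 0.00397 mmol/L = 3.97 μmol/L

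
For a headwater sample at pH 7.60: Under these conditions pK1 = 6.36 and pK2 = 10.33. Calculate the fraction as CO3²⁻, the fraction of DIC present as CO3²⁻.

α₂ = 1 / (1 + [H⁺]/K2 + [H⁺]²/(K1K2)) = 1 / (1 + 10^+2.73 + 10^+1.49)
   = 1 / (1 + 537.03 + 30.903) = 1/568.93 = 0.001758

α₂ = 0.00176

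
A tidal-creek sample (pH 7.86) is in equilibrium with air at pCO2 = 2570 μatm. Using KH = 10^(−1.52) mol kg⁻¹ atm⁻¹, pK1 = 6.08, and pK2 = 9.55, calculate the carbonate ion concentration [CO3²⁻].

[CO3²⁻] = 0.0955 mmol/kg

[CO2*] = KH · pCO2 = 10^(−1.52) × 2570×10^-6 = 7.761×10^-5 mol/kg
α₀ = 1/(1 + K1/[H⁺] + K1K2/[H⁺]²) = 1/(1 + 10^+1.78 + 10^+0.09) = 0.01600
DIC = [CO2*]/α₀ = 7.761×10^-5 / 0.01600 = 4.850 mmol/kg
[CO3²⁻] = α₂·DIC; α₂ = 0.01969, so [CO3²⁻] = 0.01969 × 4.850 = 0.0955 mmol/kg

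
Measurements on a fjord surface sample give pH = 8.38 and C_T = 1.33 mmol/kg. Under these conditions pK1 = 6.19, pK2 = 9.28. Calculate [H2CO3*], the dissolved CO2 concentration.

[CO2*] = 7.58 μmol/kg

α₀ = 1 / (1 + K1/[H⁺] + K1K2/[H⁺]²) = 1 / (1 + 10^+2.19 + 10^+1.29)
   = 1 / (1 + 154.88 + 19.498) = 1/175.38 = 0.005702
[CO2*] = α₀ × DIC = 0.005702 × 1.33 = 0.00758 mmol/kg = 7.58 μmol/kg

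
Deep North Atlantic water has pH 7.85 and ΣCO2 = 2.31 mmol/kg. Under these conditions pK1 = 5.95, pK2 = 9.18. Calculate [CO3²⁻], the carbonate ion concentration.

[CO3²⁻] = 0.102 mmol/kg

α₂ = 1 / (1 + [H⁺]/K2 + [H⁺]²/(K1K2)) = 1 / (1 + 10^+1.33 + 10^-0.57)
   = 1 / (1 + 21.380 + 0.26915) = 1/22.649 = 0.04415
[CO3²⁻] = α₂ × DIC = 0.04415 × 2.31 = 0.102 mmol/kg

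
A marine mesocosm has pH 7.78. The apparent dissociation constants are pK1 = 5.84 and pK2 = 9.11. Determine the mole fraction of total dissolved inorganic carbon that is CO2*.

α₀ = 0.0108

α₀ = 1 / (1 + K1/[H⁺] + K1K2/[H⁺]²) = 1 / (1 + 10^+1.94 + 10^+0.61)
   = 1 / (1 + 87.096 + 4.0738) = 1/92.170 = 0.01085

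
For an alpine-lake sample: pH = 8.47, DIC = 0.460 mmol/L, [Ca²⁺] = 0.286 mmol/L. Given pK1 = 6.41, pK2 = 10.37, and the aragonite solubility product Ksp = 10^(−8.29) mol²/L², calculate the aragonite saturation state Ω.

Ω = 0.316

α₂ = 1 / (1 + [H⁺]/K2 + [H⁺]²/(K1K2)) = 1 / (1 + 10^+1.90 + 10^-0.16)
   = 1 / (1 + 79.433 + 0.69183) = 1/81.125 = 0.01233
[CO3²⁻] = α₂ × DIC = 0.01233 × 0.460 = 0.005670 mmol/L = 5.670 μmol/L
Ksp = 10^(−8.29) = 5.129×10^-9
Ω = [Ca²⁺][CO3²⁻]/Ksp = (0.286×10^-3)(5.670×10^-6) / 5.129×10^-9 = 0.316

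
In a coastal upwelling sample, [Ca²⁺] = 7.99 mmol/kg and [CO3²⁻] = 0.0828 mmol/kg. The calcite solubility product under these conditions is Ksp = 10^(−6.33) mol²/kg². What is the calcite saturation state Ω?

Ksp = 10^(−6.33) = 4.677×10^-7
Ω = [Ca²⁺][CO3²⁻]/Ksp = (7.99×10^-3)(0.0828×10^-3) / 4.677×10^-7 = 1.41

Ω = 1.41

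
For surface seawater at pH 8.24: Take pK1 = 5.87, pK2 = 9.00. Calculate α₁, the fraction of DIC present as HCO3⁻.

α₁ = 0.849

α₁ = 1 / (1 + [H⁺]/K1 + K2/[H⁺]) = 1 / (1 + 10^-2.37 + 10^-0.76)
   = 1 / (1 + 0.0042658 + 0.17378) = 1/1.1780 = 0.8489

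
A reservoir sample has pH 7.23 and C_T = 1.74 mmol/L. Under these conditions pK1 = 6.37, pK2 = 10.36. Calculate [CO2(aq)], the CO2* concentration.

α₀ = 1 / (1 + K1/[H⁺] + K1K2/[H⁺]²) = 1 / (1 + 10^+0.86 + 10^-2.27)
   = 1 / (1 + 7.2444 + 0.0053703) = 1/8.2497 = 0.1212
[CO2*] = α₀ × DIC = 0.1212 × 1.74 = 0.211 mmol/L

[CO2*] = 0.211 mmol/L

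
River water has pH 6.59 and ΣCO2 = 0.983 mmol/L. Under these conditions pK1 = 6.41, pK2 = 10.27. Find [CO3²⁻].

α₂ = 1 / (1 + [H⁺]/K2 + [H⁺]²/(K1K2)) = 1 / (1 + 10^+3.68 + 10^+3.50)
   = 1 / (1 + 4786.3 + 3162.3) = 1/7949.6 = 0.0001258
[CO3²⁻] = α₂ × DIC = 0.0001258 × 0.983 = 0.000124 mmol/L = 0.124 μmol/L

[CO3²⁻] = 0.124 μmol/L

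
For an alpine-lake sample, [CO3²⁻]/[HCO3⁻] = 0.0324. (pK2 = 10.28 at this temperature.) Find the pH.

From K2 = [H⁺][CO3²⁻]/[HCO3⁻]:  pH = pK2 + log₁₀([CO3²⁻]/[HCO3⁻])
log₁₀(0.0324) = -1.489
pH = 10.28 + (-1.489) = 8.79

pH = 8.79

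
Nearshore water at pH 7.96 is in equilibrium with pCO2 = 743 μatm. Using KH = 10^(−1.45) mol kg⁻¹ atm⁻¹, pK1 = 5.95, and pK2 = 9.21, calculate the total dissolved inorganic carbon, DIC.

[CO2*] = KH · pCO2 = 10^(−1.45) × 743×10^-6 = 2.636×10^-5 mol/kg
α₀ = 1/(1 + K1/[H⁺] + K1K2/[H⁺]²) = 1/(1 + 10^+2.01 + 10^+0.76) = 0.009167
DIC = [CO2*]/α₀ = 2.636×10^-5 / 0.009167 = 2.88 mmol/kg

DIC = 2.88 mmol/kg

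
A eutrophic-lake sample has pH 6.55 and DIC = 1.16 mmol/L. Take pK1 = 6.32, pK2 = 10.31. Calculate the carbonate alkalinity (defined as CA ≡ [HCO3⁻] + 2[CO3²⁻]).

CA = [HCO3⁻] + 2[CO3²⁻] = (α₁ + 2α₂)·DIC
At pH 6.55: [H⁺]/K1 = 10^-0.23 = 0.58884, K2/[H⁺] = 10^-3.76 = 0.00017378
α₁ = 1/(1 + 0.58884 + 0.00017378) = 1/1.5890 = 0.6293; α₂ = α₁·K2/[H⁺] = 0.0001094
α₁ + 2α₂ = 0.6295
CA = 0.6295 × 1.16 = 0.730 mmol/L

CA = 0.730 mmol/L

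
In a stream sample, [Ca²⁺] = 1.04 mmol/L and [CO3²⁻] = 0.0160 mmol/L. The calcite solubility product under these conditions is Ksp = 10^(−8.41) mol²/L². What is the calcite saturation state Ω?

Ω = 4.28

Ksp = 10^(−8.41) = 3.890×10^-9
Ω = [Ca²⁺][CO3²⁻]/Ksp = (1.04×10^-3)(0.0160×10^-3) / 3.890×10^-9 = 4.28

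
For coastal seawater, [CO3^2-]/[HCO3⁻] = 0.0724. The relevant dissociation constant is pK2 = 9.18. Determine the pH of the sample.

pH = 8.04

From K2 = [H⁺][CO3^2-]/[HCO3⁻]:  pH = pK2 + log₁₀([CO3^2-]/[HCO3⁻])
log₁₀(0.0724) = -1.140
pH = 9.18 + (-1.140) = 8.04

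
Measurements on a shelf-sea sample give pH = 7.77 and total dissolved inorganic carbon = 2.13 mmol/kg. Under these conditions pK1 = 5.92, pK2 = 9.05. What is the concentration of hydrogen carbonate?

[HCO3⁻] = 2.00 mmol/kg

α₁ = 1 / (1 + [H⁺]/K1 + K2/[H⁺]) = 1 / (1 + 10^-1.85 + 10^-1.28)
   = 1 / (1 + 0.014125 + 0.052481) = 1/1.0666 = 0.9376
[HCO3⁻] = α₁ × DIC = 0.9376 × 2.13 = 2.00 mmol/kg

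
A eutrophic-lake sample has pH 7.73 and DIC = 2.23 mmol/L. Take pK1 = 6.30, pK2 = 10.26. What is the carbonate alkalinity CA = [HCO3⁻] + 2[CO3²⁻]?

CA = [HCO3⁻] + 2[CO3²⁻] = (α₁ + 2α₂)·DIC
At pH 7.73: [H⁺]/K1 = 10^-1.43 = 0.037154, K2/[H⁺] = 10^-2.53 = 0.0029512
α₁ = 1/(1 + 0.037154 + 0.0029512) = 1/1.0401 = 0.9614; α₂ = α₁·K2/[H⁺] = 0.002837
α₁ + 2α₂ = 0.9671
CA = 0.9671 × 2.23 = 2.16 mmol/L

CA = 2.16 mmol/L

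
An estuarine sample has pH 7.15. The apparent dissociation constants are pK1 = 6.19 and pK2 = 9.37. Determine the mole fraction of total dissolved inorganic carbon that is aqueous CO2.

α₀ = 1 / (1 + K1/[H⁺] + K1K2/[H⁺]²) = 1 / (1 + 10^+0.96 + 10^-1.26)
   = 1 / (1 + 9.1201 + 0.054954) = 1/10.175 = 0.09828

α₀ = 0.0983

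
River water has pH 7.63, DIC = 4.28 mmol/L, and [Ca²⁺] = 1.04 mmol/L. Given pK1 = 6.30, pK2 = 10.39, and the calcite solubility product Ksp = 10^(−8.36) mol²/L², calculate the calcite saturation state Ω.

α₂ = 1 / (1 + [H⁺]/K2 + [H⁺]²/(K1K2)) = 1 / (1 + 10^+2.76 + 10^+1.43)
   = 1 / (1 + 575.44 + 26.915) = 1/603.36 = 0.001657
[CO3²⁻] = α₂ × DIC = 0.001657 × 4.28 = 0.007094 mmol/L = 7.094 μmol/L
Ksp = 10^(−8.36) = 4.365×10^-9
Ω = [Ca²⁺][CO3²⁻]/Ksp = (1.04×10^-3)(7.094×10^-6) / 4.365×10^-9 = 1.69

Ω = 1.69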